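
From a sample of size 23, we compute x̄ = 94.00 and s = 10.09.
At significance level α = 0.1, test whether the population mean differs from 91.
One-sample t-test:
H₀: μ = 91
H₁: μ ≠ 91
df = n - 1 = 22
t = (x̄ - μ₀) / (s/√n) = (94.00 - 91) / (10.09/√23) = 1.426
p-value = 0.1679

Since p-value > α = 0.1, we fail to reject H₀.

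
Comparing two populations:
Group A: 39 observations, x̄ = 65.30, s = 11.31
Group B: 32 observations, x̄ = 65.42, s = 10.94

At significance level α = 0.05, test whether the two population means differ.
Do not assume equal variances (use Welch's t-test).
Welch's two-sample t-test:
H₀: μ₁ = μ₂
H₁: μ₁ ≠ μ₂
s₁²/n₁ = 11.31²/39 = 3.2799,  s₂²/n₂ = 10.94²/32 = 3.7401
SE = √(s₁²/n₁ + s₂²/n₂) = √(3.2799 + 3.7401) = 2.6495
df (Welch-Satterthwaite) = (s₁²/n₁ + s₂²/n₂)² / [(s₁²/n₁)²/(n₁-1) + (s₂²/n₂)²/(n₂-1)] ≈ 67.11
t = (x̄₁ - x̄₂) / SE = (65.30 - 65.42) / 2.6495 = -0.12 / 2.6495 = -0.045
p-value = 0.9640

Since p-value > α = 0.05, we fail to reject H₀.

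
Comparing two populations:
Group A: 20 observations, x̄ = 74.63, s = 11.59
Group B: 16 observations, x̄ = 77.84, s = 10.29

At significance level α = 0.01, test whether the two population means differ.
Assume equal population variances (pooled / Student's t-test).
Student's two-sample t-test (equal variances):
H₀: μ₁ = μ₂
H₁: μ₁ ≠ μ₂
df = n₁ + n₂ - 2 = 34
Pooled variance s_p² = [(n₁-1)s₁² + (n₂-1)s₂²] / (n₁ + n₂ - 2) = [(19)(11.59²) + (15)(10.29²)] / 34 = 121.7793
SE = √(s_p²(1/n₁ + 1/n₂)) = √(121.7793 × (1/20 + 1/16)) = 3.7014
t = (x̄₁ - x̄₂) / SE = (74.63 - 77.84) / 3.7014 = -3.21 / 3.7014 = -0.867
p-value = 0.3919

Since p-value > α = 0.01, we fail to reject H₀.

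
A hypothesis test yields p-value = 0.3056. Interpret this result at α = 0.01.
Since p = 0.3056 > α = 0.01, fail to reject H₀.
There is insufficient evidence to reject the null hypothesis; the result is not statistically significant at the 0.01 level.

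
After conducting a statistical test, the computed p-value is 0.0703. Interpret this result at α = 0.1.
Since p = 0.0703 < α = 0.1, reject H₀.
There is sufficient evidence to reject the null hypothesis; the result is statistically significant at the 0.1 level.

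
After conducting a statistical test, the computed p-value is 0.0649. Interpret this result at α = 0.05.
Since p = 0.0649 > α = 0.05, fail to reject H₀.
There is insufficient evidence to reject the null hypothesis; the result is not statistically significant at the 0.05 level.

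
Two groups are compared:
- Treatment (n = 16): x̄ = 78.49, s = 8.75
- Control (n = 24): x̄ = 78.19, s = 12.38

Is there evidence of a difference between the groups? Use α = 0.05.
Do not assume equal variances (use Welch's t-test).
Welch's two-sample t-test:
H₀: μ₁ = μ₂
H₁: μ₁ ≠ μ₂
s₁²/n₁ = 8.75²/16 = 4.7852,  s₂²/n₂ = 12.38²/24 = 6.3860
SE = √(s₁²/n₁ + s₂²/n₂) = √(4.7852 + 6.3860) = 3.3423
df (Welch-Satterthwaite) = (s₁²/n₁ + s₂²/n₂)² / [(s₁²/n₁)²/(n₁-1) + (s₂²/n₂)²/(n₂-1)] ≈ 37.82
t = (x̄₁ - x̄₂) / SE = (78.49 - 78.19) / 3.3423 = 0.30 / 3.3423 = 0.090
p-value = 0.9290

Since p-value > α = 0.05, we fail to reject H₀.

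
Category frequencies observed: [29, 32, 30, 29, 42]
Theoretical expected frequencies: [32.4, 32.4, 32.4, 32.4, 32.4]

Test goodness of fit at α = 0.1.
Chi-square goodness of fit test:
H₀: observed counts match expected distribution
H₁: observed counts differ from expected distribution
df = k - 1 = 4
χ² = Σ(O - E)²/E
   = (29 - 32.4)²/32.4 + (32 - 32.4)²/32.4 + (30 - 32.4)²/32.4 + (29 - 32.4)²/32.4 + (42 - 32.4)²/32.4
   = 0.357 + 0.005 + 0.178 + 0.357 + 2.844
   = 3.74
p-value = 0.4422

Since p-value > α = 0.1, we fail to reject H₀.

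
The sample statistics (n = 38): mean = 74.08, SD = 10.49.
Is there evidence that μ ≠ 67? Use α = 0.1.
One-sample t-test:
H₀: μ = 67
H₁: μ ≠ 67
df = n - 1 = 37
t = (x̄ - μ₀) / (s/√n) = (74.08 - 67) / (10.49/√38) = 4.161
p-value = 0.0002

Since p-value < α = 0.1, we reject H₀.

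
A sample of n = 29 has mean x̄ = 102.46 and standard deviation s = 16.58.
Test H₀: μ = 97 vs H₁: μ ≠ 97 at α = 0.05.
One-sample t-test:
H₀: μ = 97
H₁: μ ≠ 97
df = n - 1 = 28
t = (x̄ - μ₀) / (s/√n) = (102.46 - 97) / (16.58/√29) = 1.773
p-value = 0.0870

Since p-value > α = 0.05, we fail to reject H₀.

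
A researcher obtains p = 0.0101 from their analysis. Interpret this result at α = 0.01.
Since p = 0.0101 > α = 0.01, fail to reject H₀.
There is insufficient evidence to reject the null hypothesis; the result is not statistically significant at the 0.01 level.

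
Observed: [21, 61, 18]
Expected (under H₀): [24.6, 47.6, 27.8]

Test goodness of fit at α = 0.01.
Chi-square goodness of fit test:
H₀: observed counts match expected distribution
H₁: observed counts differ from expected distribution
df = k - 1 = 2
χ² = Σ(O - E)²/E
   = (21 - 24.6)²/24.6 + (61 - 47.6)²/47.6 + (18 - 27.8)²/27.8
   = 0.527 + 3.772 + 3.455
   = 7.75
p-value = 0.0207

Since p-value > α = 0.01, we fail to reject H₀.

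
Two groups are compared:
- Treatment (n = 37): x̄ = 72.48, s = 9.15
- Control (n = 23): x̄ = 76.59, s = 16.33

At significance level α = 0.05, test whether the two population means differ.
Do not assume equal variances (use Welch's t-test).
Welch's two-sample t-test:
H₀: μ₁ = μ₂
H₁: μ₁ ≠ μ₂
s₁²/n₁ = 9.15²/37 = 2.2628,  s₂²/n₂ = 16.33²/23 = 11.5943
SE = √(s₁²/n₁ + s₂²/n₂) = √(2.2628 + 11.5943) = 3.7225
df (Welch-Satterthwaite) = (s₁²/n₁ + s₂²/n₂)² / [(s₁²/n₁)²/(n₁-1) + (s₂²/n₂)²/(n₂-1)] ≈ 30.71
t = (x̄₁ - x̄₂) / SE = (72.48 - 76.59) / 3.7225 = -4.11 / 3.7225 = -1.104
p-value = 0.2781

Since p-value > α = 0.05, we fail to reject H₀.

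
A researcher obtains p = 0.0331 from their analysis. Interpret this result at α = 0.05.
Since p = 0.0331 < α = 0.05, reject H₀.
There is sufficient evidence to reject the null hypothesis; the result is statistically significant at the 0.05 level.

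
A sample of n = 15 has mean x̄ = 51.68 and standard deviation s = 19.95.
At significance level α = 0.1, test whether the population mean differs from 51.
One-sample t-test:
H₀: μ = 51
H₁: μ ≠ 51
df = n - 1 = 14
t = (x̄ - μ₀) / (s/√n) = (51.68 - 51) / (19.95/√15) = 0.132
p-value = 0.8969

Since p-value > α = 0.1, we fail to reject H₀.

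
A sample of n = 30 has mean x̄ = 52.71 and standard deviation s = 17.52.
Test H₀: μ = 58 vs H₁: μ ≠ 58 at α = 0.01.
One-sample t-test:
H₀: μ = 58
H₁: μ ≠ 58
df = n - 1 = 29
t = (x̄ - μ₀) / (s/√n) = (52.71 - 58) / (17.52/√30) = -1.654
p-value = 0.1090

Since p-value > α = 0.01, we fail to reject H₀.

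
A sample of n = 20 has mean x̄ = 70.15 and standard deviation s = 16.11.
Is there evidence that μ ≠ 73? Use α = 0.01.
One-sample t-test:
H₀: μ = 73
H₁: μ ≠ 73
df = n - 1 = 19
t = (x̄ - μ₀) / (s/√n) = (70.15 - 73) / (16.11/√20) = -0.791
p-value = 0.4386

Since p-value > α = 0.01, we fail to reject H₀.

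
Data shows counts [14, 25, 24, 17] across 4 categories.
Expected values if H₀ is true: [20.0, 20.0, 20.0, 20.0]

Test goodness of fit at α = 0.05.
Chi-square goodness of fit test:
H₀: observed counts match expected distribution
H₁: observed counts differ from expected distribution
df = k - 1 = 3
χ² = Σ(O - E)²/E
   = (14 - 20.0)²/20.0 + (25 - 20.0)²/20.0 + (24 - 20.0)²/20.0 + (17 - 20.0)²/20.0
   = 1.800 + 1.250 + 0.800 + 0.450
   = 4.30
p-value = 0.2308

Since p-value > α = 0.05, we fail to reject H₀.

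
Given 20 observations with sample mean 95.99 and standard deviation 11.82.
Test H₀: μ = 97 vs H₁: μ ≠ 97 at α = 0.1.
One-sample t-test:
H₀: μ = 97
H₁: μ ≠ 97
df = n - 1 = 19
t = (x̄ - μ₀) / (s/√n) = (95.99 - 97) / (11.82/√20) = -0.382
p-value = 0.7066

Since p-value > α = 0.1, we fail to reject H₀.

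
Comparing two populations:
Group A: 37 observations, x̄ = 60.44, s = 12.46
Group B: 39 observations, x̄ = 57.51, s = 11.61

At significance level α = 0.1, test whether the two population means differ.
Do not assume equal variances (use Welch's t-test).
Welch's two-sample t-test:
H₀: μ₁ = μ₂
H₁: μ₁ ≠ μ₂
s₁²/n₁ = 12.46²/37 = 4.1960,  s₂²/n₂ = 11.61²/39 = 3.4562
SE = √(s₁²/n₁ + s₂²/n₂) = √(4.1960 + 3.4562) = 2.7663
df (Welch-Satterthwaite) = (s₁²/n₁ + s₂²/n₂)² / [(s₁²/n₁)²/(n₁-1) + (s₂²/n₂)²/(n₂-1)] ≈ 72.88
t = (x̄₁ - x̄₂) / SE = (60.44 - 57.51) / 2.7663 = 2.93 / 2.7663 = 1.059
p-value = 0.2930

Since p-value > α = 0.1, we fail to reject H₀.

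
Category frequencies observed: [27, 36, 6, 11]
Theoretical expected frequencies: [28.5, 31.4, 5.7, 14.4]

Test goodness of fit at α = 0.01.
Chi-square goodness of fit test:
H₀: observed counts match expected distribution
H₁: observed counts differ from expected distribution
df = k - 1 = 3
χ² = Σ(O - E)²/E
   = (27 - 28.5)²/28.5 + (36 - 31.4)²/31.4 + (6 - 5.7)²/5.7 + (11 - 14.4)²/14.4
   = 0.079 + 0.674 + 0.016 + 0.803
   = 1.57
p-value = 0.6659

Since p-value > α = 0.01, we fail to reject H₀.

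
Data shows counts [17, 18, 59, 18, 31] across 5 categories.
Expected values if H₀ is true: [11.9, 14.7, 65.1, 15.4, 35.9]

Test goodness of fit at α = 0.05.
Chi-square goodness of fit test:
H₀: observed counts match expected distribution
H₁: observed counts differ from expected distribution
df = k - 1 = 4
χ² = Σ(O - E)²/E
   = (17 - 11.9)²/11.9 + (18 - 14.7)²/14.7 + (59 - 65.1)²/65.1 + (18 - 15.4)²/15.4 + (31 - 35.9)²/35.9
   = 2.186 + 0.741 + 0.572 + 0.439 + 0.669
   = 4.61
p-value = 0.3302

Since p-value > α = 0.05, we fail to reject H₀.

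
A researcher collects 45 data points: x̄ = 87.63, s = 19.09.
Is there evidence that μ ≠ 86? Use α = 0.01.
One-sample t-test:
H₀: μ = 86
H₁: μ ≠ 86
df = n - 1 = 44
t = (x̄ - μ₀) / (s/√n) = (87.63 - 86) / (19.09/√45) = 0.573
p-value = 0.5697

Since p-value > α = 0.01, we fail to reject H₀.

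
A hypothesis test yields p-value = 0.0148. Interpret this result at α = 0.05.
Since p = 0.0148 < α = 0.05, reject H₀.
There is sufficient evidence to reject the null hypothesis; the result is statistically significant at the 0.05 level.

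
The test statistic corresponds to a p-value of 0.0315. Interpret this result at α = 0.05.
Since p = 0.0315 < α = 0.05, reject H₀.
There is sufficient evidence to reject the null hypothesis; the result is statistically significant at the 0.05 level.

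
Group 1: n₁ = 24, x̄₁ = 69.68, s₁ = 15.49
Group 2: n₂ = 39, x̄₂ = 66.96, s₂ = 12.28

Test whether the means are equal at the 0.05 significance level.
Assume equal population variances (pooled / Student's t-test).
Student's two-sample t-test (equal variances):
H₀: μ₁ = μ₂
H₁: μ₁ ≠ μ₂
df = n₁ + n₂ - 2 = 61
Pooled variance s_p² = [(n₁-1)s₁² + (n₂-1)s₂²] / (n₁ + n₂ - 2) = [(23)(15.49²) + (38)(12.28²)] / 61 = 184.4092
SE = √(s_p²(1/n₁ + 1/n₂)) = √(184.4092 × (1/24 + 1/39)) = 3.5231
t = (x̄₁ - x̄₂) / SE = (69.68 - 66.96) / 3.5231 = 2.72 / 3.5231 = 0.772
p-value = 0.4431

Since p-value > α = 0.05, we fail to reject H₀.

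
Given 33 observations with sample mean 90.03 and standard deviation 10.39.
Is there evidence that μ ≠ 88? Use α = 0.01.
One-sample t-test:
H₀: μ = 88
H₁: μ ≠ 88
df = n - 1 = 32
t = (x̄ - μ₀) / (s/√n) = (90.03 - 88) / (10.39/√33) = 1.122
p-value = 0.2701

Since p-value > α = 0.01, we fail to reject H₀.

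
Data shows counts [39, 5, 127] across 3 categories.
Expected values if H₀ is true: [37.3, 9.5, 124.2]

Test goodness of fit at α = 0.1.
Chi-square goodness of fit test:
H₀: observed counts match expected distribution
H₁: observed counts differ from expected distribution
df = k - 1 = 2
χ² = Σ(O - E)²/E
   = (39 - 37.3)²/37.3 + (5 - 9.5)²/9.5 + (127 - 124.2)²/124.2
   = 0.077 + 2.132 + 0.063
   = 2.27
p-value = 0.3211

Since p-value > α = 0.1, we fail to reject H₀.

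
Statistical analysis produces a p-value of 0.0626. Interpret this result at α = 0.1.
Since p = 0.0626 < α = 0.1, reject H₀.
There is sufficient evidence to reject the null hypothesis; the result is statistically significant at the 0.1 level.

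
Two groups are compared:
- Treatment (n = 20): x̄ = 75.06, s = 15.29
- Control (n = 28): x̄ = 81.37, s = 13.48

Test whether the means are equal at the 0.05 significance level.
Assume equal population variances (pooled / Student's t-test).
Student's two-sample t-test (equal variances):
H₀: μ₁ = μ₂
H₁: μ₁ ≠ μ₂
df = n₁ + n₂ - 2 = 46
Pooled variance s_p² = [(n₁-1)s₁² + (n₂-1)s₂²] / (n₁ + n₂ - 2) = [(19)(15.29²) + (27)(13.48²)] / 46 = 203.2191
SE = √(s_p²(1/n₁ + 1/n₂)) = √(203.2191 × (1/20 + 1/28)) = 4.1736
t = (x̄₁ - x̄₂) / SE = (75.06 - 81.37) / 4.1736 = -6.31 / 4.1736 = -1.512
p-value = 0.1374

Since p-value > α = 0.05, we fail to reject H₀.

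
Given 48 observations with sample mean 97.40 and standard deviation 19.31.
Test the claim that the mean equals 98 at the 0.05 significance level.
One-sample t-test:
H₀: μ = 98
H₁: μ ≠ 98
df = n - 1 = 47
t = (x̄ - μ₀) / (s/√n) = (97.40 - 98) / (19.31/√48) = -0.215
p-value = 0.8305

Since p-value > α = 0.05, we fail to reject H₀.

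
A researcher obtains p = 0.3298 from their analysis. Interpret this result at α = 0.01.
Since p = 0.3298 > α = 0.01, fail to reject H₀.
There is insufficient evidence to reject the null hypothesis; the result is not statistically significant at the 0.01 level.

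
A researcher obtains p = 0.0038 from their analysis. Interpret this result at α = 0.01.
Since p = 0.0038 < α = 0.01, reject H₀.
There is sufficient evidence to reject the null hypothesis; the result is statistically significant at the 0.01 level.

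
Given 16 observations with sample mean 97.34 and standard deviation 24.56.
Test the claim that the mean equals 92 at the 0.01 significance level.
One-sample t-test:
H₀: μ = 92
H₁: μ ≠ 92
df = n - 1 = 15
t = (x̄ - μ₀) / (s/√n) = (97.34 - 92) / (24.56/√16) = 0.870
p-value = 0.3982

Since p-value > α = 0.01, we fail to reject H₀.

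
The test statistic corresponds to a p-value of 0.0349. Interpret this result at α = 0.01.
Since p = 0.0349 > α = 0.01, fail to reject H₀.
There is insufficient evidence to reject the null hypothesis; the result is not statistically significant at the 0.01 level.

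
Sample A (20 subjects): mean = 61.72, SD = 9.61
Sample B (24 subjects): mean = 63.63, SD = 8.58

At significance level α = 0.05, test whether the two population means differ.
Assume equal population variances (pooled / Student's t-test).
Student's two-sample t-test (equal variances):
H₀: μ₁ = μ₂
H₁: μ₁ ≠ μ₂
df = n₁ + n₂ - 2 = 42
Pooled variance s_p² = [(n₁-1)s₁² + (n₂-1)s₂²] / (n₁ + n₂ - 2) = [(19)(9.61²) + (23)(8.58²)] / 42 = 82.0921
SE = √(s_p²(1/n₁ + 1/n₂)) = √(82.0921 × (1/20 + 1/24)) = 2.7432
t = (x̄₁ - x̄₂) / SE = (61.72 - 63.63) / 2.7432 = -1.91 / 2.7432 = -0.696
p-value = 0.4901

Since p-value > α = 0.05, we fail to reject H₀.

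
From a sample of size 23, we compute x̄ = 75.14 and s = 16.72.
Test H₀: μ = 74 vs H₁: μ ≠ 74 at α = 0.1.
One-sample t-test:
H₀: μ = 74
H₁: μ ≠ 74
df = n - 1 = 22
t = (x̄ - μ₀) / (s/√n) = (75.14 - 74) / (16.72/√23) = 0.327
p-value = 0.7468

Since p-value > α = 0.1, we fail to reject H₀.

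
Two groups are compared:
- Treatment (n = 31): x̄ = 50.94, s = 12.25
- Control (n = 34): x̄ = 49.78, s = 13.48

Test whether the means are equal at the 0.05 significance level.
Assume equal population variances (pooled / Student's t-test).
Student's two-sample t-test (equal variances):
H₀: μ₁ = μ₂
H₁: μ₁ ≠ μ₂
df = n₁ + n₂ - 2 = 63
Pooled variance s_p² = [(n₁-1)s₁² + (n₂-1)s₂²] / (n₁ + n₂ - 2) = [(30)(12.25²) + (33)(13.48²)] / 63 = 166.6400
SE = √(s_p²(1/n₁ + 1/n₂)) = √(166.6400 × (1/31 + 1/34)) = 3.2057
t = (x̄₁ - x̄₂) / SE = (50.94 - 49.78) / 3.2057 = 1.16 / 3.2057 = 0.362
p-value = 0.7187

Since p-value > α = 0.05, we fail to reject H₀.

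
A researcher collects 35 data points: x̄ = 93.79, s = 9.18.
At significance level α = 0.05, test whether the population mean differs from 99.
One-sample t-test:
H₀: μ = 99
H₁: μ ≠ 99
df = n - 1 = 34
t = (x̄ - μ₀) / (s/√n) = (93.79 - 99) / (9.18/√35) = -3.358
p-value = 0.0019

Since p-value < α = 0.05, we reject H₀.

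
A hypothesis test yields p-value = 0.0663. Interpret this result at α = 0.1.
Since p = 0.0663 < α = 0.1, reject H₀.
There is sufficient evidence to reject the null hypothesis; the result is statistically significant at the 0.1 level.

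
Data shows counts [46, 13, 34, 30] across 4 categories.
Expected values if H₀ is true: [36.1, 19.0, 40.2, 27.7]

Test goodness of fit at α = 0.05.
Chi-square goodness of fit test:
H₀: observed counts match expected distribution
H₁: observed counts differ from expected distribution
df = k - 1 = 3
χ² = Σ(O - E)²/E
   = (46 - 36.1)²/36.1 + (13 - 19.0)²/19.0 + (34 - 40.2)²/40.2 + (30 - 27.7)²/27.7
   = 2.715 + 1.895 + 0.956 + 0.191
   = 5.76
p-value = 0.1241

Since p-value > α = 0.05, we fail to reject H₀.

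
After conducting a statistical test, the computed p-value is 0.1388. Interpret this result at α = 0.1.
Since p = 0.1388 > α = 0.1, fail to reject H₀.
There is insufficient evidence to reject the null hypothesis; the result is not statistically significant at the 0.1 level.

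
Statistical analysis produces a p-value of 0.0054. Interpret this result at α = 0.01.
Since p = 0.0054 < α = 0.01, reject H₀.
There is sufficient evidence to reject the null hypothesis; the result is statistically significant at the 0.01 level.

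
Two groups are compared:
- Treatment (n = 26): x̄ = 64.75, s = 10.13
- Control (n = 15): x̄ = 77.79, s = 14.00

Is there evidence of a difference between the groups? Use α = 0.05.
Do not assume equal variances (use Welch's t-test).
Welch's two-sample t-test:
H₀: μ₁ = μ₂
H₁: μ₁ ≠ μ₂
s₁²/n₁ = 10.13²/26 = 3.9468,  s₂²/n₂ = 14.00²/15 = 13.0667
SE = √(s₁²/n₁ + s₂²/n₂) = √(3.9468 + 13.0667) = 4.1247
df (Welch-Satterthwaite) = (s₁²/n₁ + s₂²/n₂)² / [(s₁²/n₁)²/(n₁-1) + (s₂²/n₂)²/(n₂-1)] ≈ 22.58
t = (x̄₁ - x̄₂) / SE = (64.75 - 77.79) / 4.1247 = -13.04 / 4.1247 = -3.161
p-value = 0.0044

Since p-value < α = 0.05, we reject H₀.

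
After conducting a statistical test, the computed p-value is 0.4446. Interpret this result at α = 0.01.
Since p = 0.4446 > α = 0.01, fail to reject H₀.
There is insufficient evidence to reject the null hypothesis; the result is not statistically significant at the 0.01 level.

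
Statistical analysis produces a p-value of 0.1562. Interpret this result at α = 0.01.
Since p = 0.1562 > α = 0.01, fail to reject H₀.
There is insufficient evidence to reject the null hypothesis; the result is not statistically significant at the 0.01 level.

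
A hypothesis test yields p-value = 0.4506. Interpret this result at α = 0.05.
Since p = 0.4506 > α = 0.05, fail to reject H₀.
There is insufficient evidence to reject the null hypothesis; the result is not statistically significant at the 0.05 level.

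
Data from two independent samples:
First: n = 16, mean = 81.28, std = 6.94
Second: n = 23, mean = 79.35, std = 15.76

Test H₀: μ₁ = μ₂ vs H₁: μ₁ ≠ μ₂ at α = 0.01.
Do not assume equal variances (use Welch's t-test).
Welch's two-sample t-test:
H₀: μ₁ = μ₂
H₁: μ₁ ≠ μ₂
s₁²/n₁ = 6.94²/16 = 3.0102,  s₂²/n₂ = 15.76²/23 = 10.7990
SE = √(s₁²/n₁ + s₂²/n₂) = √(3.0102 + 10.7990) = 3.7161
df (Welch-Satterthwaite) = (s₁²/n₁ + s₂²/n₂)² / [(s₁²/n₁)²/(n₁-1) + (s₂²/n₂)²/(n₂-1)] ≈ 32.29
t = (x̄₁ - x̄₂) / SE = (81.28 - 79.35) / 3.7161 = 1.93 / 3.7161 = 0.519
p-value = 0.6070

Since p-value > α = 0.01, we fail to reject H₀.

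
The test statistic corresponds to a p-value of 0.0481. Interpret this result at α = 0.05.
Since p = 0.0481 < α = 0.05, reject H₀.
There is sufficient evidence to reject the null hypothesis; the result is statistically significant at the 0.05 level.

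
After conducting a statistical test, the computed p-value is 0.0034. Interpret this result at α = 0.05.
Since p = 0.0034 < α = 0.05, reject H₀.
There is sufficient evidence to reject the null hypothesis; the result is statistically significant at the 0.05 level.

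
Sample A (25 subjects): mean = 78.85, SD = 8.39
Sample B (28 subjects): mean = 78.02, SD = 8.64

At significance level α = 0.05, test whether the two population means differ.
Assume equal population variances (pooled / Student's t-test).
Student's two-sample t-test (equal variances):
H₀: μ₁ = μ₂
H₁: μ₁ ≠ μ₂
df = n₁ + n₂ - 2 = 51
Pooled variance s_p² = [(n₁-1)s₁² + (n₂-1)s₂²] / (n₁ + n₂ - 2) = [(24)(8.39²) + (27)(8.64²)] / 51 = 72.6461
SE = √(s_p²(1/n₁ + 1/n₂)) = √(72.6461 × (1/25 + 1/28)) = 2.3453
t = (x̄₁ - x̄₂) / SE = (78.85 - 78.02) / 2.3453 = 0.83 / 2.3453 = 0.354
p-value = 0.7249

Since p-value > α = 0.05, we fail to reject H₀.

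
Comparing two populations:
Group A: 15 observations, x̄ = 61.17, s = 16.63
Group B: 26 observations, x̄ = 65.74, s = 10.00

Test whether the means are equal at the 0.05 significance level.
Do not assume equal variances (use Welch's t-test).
Welch's two-sample t-test:
H₀: μ₁ = μ₂
H₁: μ₁ ≠ μ₂
s₁²/n₁ = 16.63²/15 = 18.4371,  s₂²/n₂ = 10.00²/26 = 3.8462
SE = √(s₁²/n₁ + s₂²/n₂) = √(18.4371 + 3.8462) = 4.7205
df (Welch-Satterthwaite) = (s₁²/n₁ + s₂²/n₂)² / [(s₁²/n₁)²/(n₁-1) + (s₂²/n₂)²/(n₂-1)] ≈ 19.96
t = (x̄₁ - x̄₂) / SE = (61.17 - 65.74) / 4.7205 = -4.57 / 4.7205 = -0.968
p-value = 0.3446

Since p-value > α = 0.05, we fail to reject H₀.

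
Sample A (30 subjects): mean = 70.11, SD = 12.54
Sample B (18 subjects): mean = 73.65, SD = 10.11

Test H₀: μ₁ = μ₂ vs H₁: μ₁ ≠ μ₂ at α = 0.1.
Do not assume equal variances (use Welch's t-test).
Welch's two-sample t-test:
H₀: μ₁ = μ₂
H₁: μ₁ ≠ μ₂
s₁²/n₁ = 12.54²/30 = 5.2417,  s₂²/n₂ = 10.11²/18 = 5.6784
SE = √(s₁²/n₁ + s₂²/n₂) = √(5.2417 + 5.6784) = 3.3046
df (Welch-Satterthwaite) = (s₁²/n₁ + s₂²/n₂)² / [(s₁²/n₁)²/(n₁-1) + (s₂²/n₂)²/(n₂-1)] ≈ 41.93
t = (x̄₁ - x̄₂) / SE = (70.11 - 73.65) / 3.3046 = -3.54 / 3.3046 = -1.071
p-value = 0.2902

Since p-value > α = 0.1, we fail to reject H₀.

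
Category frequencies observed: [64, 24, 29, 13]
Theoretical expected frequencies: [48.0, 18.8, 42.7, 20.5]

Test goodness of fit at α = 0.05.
Chi-square goodness of fit test:
H₀: observed counts match expected distribution
H₁: observed counts differ from expected distribution
df = k - 1 = 3
χ² = Σ(O - E)²/E
   = (64 - 48.0)²/48.0 + (24 - 18.8)²/18.8 + (29 - 42.7)²/42.7 + (13 - 20.5)²/20.5
   = 5.333 + 1.438 + 4.396 + 2.744
   = 13.91
p-value = 0.0030

Since p-value < α = 0.05, we reject H₀.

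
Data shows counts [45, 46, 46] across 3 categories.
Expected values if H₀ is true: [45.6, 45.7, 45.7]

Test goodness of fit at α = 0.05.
Chi-square goodness of fit test:
H₀: observed counts match expected distribution
H₁: observed counts differ from expected distribution
df = k - 1 = 2
χ² = Σ(O - E)²/E
   = (45 - 45.6)²/45.6 + (46 - 45.7)²/45.7 + (46 - 45.7)²/45.7
   = 0.008 + 0.002 + 0.002
   = 0.01
p-value = 0.9941

Since p-value > α = 0.05, we fail to reject H₀.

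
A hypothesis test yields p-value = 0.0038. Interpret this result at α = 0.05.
Since p = 0.0038 < α = 0.05, reject H₀.
There is sufficient evidence to reject the null hypothesis; the result is statistically significant at the 0.05 level.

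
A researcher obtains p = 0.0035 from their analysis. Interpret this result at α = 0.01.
Since p = 0.0035 < α = 0.01, reject H₀.
There is sufficient evidence to reject the null hypothesis; the result is statistically significant at the 0.01 level.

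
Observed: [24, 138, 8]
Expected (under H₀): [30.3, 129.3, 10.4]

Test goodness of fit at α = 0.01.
Chi-square goodness of fit test:
H₀: observed counts match expected distribution
H₁: observed counts differ from expected distribution
df = k - 1 = 2
χ² = Σ(O - E)²/E
   = (24 - 30.3)²/30.3 + (138 - 129.3)²/129.3 + (8 - 10.4)²/10.4
   = 1.310 + 0.585 + 0.554
   = 2.45
p-value = 0.2939

Since p-value > α = 0.01, we fail to reject H₀.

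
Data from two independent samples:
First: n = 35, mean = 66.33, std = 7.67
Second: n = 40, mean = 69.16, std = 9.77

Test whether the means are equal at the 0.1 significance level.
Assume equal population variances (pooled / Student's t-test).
Student's two-sample t-test (equal variances):
H₀: μ₁ = μ₂
H₁: μ₁ ≠ μ₂
df = n₁ + n₂ - 2 = 73
Pooled variance s_p² = [(n₁-1)s₁² + (n₂-1)s₂²] / (n₁ + n₂ - 2) = [(34)(7.67²) + (39)(9.77²)] / 73 = 78.3951
SE = √(s_p²(1/n₁ + 1/n₂)) = √(78.3951 × (1/35 + 1/40)) = 2.0493
t = (x̄₁ - x̄₂) / SE = (66.33 - 69.16) / 2.0493 = -2.83 / 2.0493 = -1.381
p-value = 0.1715

Since p-value > α = 0.1, we fail to reject H₀.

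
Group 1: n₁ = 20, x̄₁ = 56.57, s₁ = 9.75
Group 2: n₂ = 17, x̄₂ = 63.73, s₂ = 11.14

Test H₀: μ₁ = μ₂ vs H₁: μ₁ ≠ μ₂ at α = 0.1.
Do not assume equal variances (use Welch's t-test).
Welch's two-sample t-test:
H₀: μ₁ = μ₂
H₁: μ₁ ≠ μ₂
s₁²/n₁ = 9.75²/20 = 4.7531,  s₂²/n₂ = 11.14²/17 = 7.3000
SE = √(s₁²/n₁ + s₂²/n₂) = √(4.7531 + 7.3000) = 3.4718
df (Welch-Satterthwaite) = (s₁²/n₁ + s₂²/n₂)² / [(s₁²/n₁)²/(n₁-1) + (s₂²/n₂)²/(n₂-1)] ≈ 32.14
t = (x̄₁ - x̄₂) / SE = (56.57 - 63.73) / 3.4718 = -7.16 / 3.4718 = -2.062
p-value = 0.0473

Since p-value < α = 0.1, we reject H₀.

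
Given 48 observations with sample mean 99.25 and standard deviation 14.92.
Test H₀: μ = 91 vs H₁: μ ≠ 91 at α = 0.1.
One-sample t-test:
H₀: μ = 91
H₁: μ ≠ 91
df = n - 1 = 47
t = (x̄ - μ₀) / (s/√n) = (99.25 - 91) / (14.92/√48) = 3.831
p-value = 0.0004

Since p-value < α = 0.1, we reject H₀.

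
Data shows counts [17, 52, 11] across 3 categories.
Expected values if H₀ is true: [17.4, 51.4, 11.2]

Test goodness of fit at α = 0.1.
Chi-square goodness of fit test:
H₀: observed counts match expected distribution
H₁: observed counts differ from expected distribution
df = k - 1 = 2
χ² = Σ(O - E)²/E
   = (17 - 17.4)²/17.4 + (52 - 51.4)²/51.4 + (11 - 11.2)²/11.2
   = 0.009 + 0.007 + 0.004
   = 0.02
p-value = 0.9902

Since p-value > α = 0.1, we fail to reject H₀.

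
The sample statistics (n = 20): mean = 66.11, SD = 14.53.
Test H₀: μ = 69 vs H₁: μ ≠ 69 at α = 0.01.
One-sample t-test:
H₀: μ = 69
H₁: μ ≠ 69
df = n - 1 = 19
t = (x̄ - μ₀) / (s/√n) = (66.11 - 69) / (14.53/√20) = -0.890
p-value = 0.3849

Since p-value > α = 0.01, we fail to reject H₀.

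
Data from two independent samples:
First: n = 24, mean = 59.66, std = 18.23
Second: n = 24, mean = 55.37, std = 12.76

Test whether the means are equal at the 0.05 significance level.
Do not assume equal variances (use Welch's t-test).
Welch's two-sample t-test:
H₀: μ₁ = μ₂
H₁: μ₁ ≠ μ₂
s₁²/n₁ = 18.23²/24 = 13.8472,  s₂²/n₂ = 12.76²/24 = 6.7841
SE = √(s₁²/n₁ + s₂²/n₂) = √(13.8472 + 6.7841) = 4.5422
df (Welch-Satterthwaite) = (s₁²/n₁ + s₂²/n₂)² / [(s₁²/n₁)²/(n₁-1) + (s₂²/n₂)²/(n₂-1)] ≈ 41.17
t = (x̄₁ - x̄₂) / SE = (59.66 - 55.37) / 4.5422 = 4.29 / 4.5422 = 0.944
p-value = 0.3504

Since p-value > α = 0.05, we fail to reject H₀.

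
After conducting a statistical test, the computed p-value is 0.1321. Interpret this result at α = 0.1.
Since p = 0.1321 > α = 0.1, fail to reject H₀.
There is insufficient evidence to reject the null hypothesis; the result is not statistically significant at the 0.1 level.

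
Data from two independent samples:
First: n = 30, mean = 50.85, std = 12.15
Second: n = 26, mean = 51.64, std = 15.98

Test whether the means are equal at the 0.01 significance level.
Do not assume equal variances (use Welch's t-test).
Welch's two-sample t-test:
H₀: μ₁ = μ₂
H₁: μ₁ ≠ μ₂
s₁²/n₁ = 12.15²/30 = 4.9207,  s₂²/n₂ = 15.98²/26 = 9.8216
SE = √(s₁²/n₁ + s₂²/n₂) = √(4.9207 + 9.8216) = 3.8396
df (Welch-Satterthwaite) = (s₁²/n₁ + s₂²/n₂)² / [(s₁²/n₁)²/(n₁-1) + (s₂²/n₂)²/(n₂-1)] ≈ 46.31
t = (x̄₁ - x̄₂) / SE = (50.85 - 51.64) / 3.8396 = -0.79 / 3.8396 = -0.206
p-value = 0.8379

Since p-value > α = 0.01, we fail to reject H₀.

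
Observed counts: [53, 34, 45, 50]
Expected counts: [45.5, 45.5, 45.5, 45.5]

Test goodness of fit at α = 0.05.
Chi-square goodness of fit test:
H₀: observed counts match expected distribution
H₁: observed counts differ from expected distribution
df = k - 1 = 3
χ² = Σ(O - E)²/E
   = (53 - 45.5)²/45.5 + (34 - 45.5)²/45.5 + (45 - 45.5)²/45.5 + (50 - 45.5)²/45.5
   = 1.236 + 2.907 + 0.005 + 0.445
   = 4.59
p-value = 0.2041

Since p-value > α = 0.05, we fail to reject H₀.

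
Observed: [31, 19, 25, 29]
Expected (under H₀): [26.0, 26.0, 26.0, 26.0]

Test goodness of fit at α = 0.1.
Chi-square goodness of fit test:
H₀: observed counts match expected distribution
H₁: observed counts differ from expected distribution
df = k - 1 = 3
χ² = Σ(O - E)²/E
   = (31 - 26.0)²/26.0 + (19 - 26.0)²/26.0 + (25 - 26.0)²/26.0 + (29 - 26.0)²/26.0
   = 0.962 + 1.885 + 0.038 + 0.346
   = 3.23
p-value = 0.3574

Since p-value > α = 0.1, we fail to reject H₀.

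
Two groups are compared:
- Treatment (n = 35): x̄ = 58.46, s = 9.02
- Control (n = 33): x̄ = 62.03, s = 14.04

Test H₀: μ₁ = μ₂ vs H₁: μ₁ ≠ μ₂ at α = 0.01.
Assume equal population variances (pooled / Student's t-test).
Student's two-sample t-test (equal variances):
H₀: μ₁ = μ₂
H₁: μ₁ ≠ μ₂
df = n₁ + n₂ - 2 = 66
Pooled variance s_p² = [(n₁-1)s₁² + (n₂-1)s₂²] / (n₁ + n₂ - 2) = [(34)(9.02²) + (32)(14.04²)] / 66 = 137.4870
SE = √(s_p²(1/n₁ + 1/n₂)) = √(137.4870 × (1/35 + 1/33)) = 2.8451
t = (x̄₁ - x̄₂) / SE = (58.46 - 62.03) / 2.8451 = -3.57 / 2.8451 = -1.255
p-value = 0.2140

Since p-value > α = 0.01, we fail to reject H₀.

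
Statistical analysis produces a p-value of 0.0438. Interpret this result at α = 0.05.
Since p = 0.0438 < α = 0.05, reject H₀.
There is sufficient evidence to reject the null hypothesis; the result is statistically significant at the 0.05 level.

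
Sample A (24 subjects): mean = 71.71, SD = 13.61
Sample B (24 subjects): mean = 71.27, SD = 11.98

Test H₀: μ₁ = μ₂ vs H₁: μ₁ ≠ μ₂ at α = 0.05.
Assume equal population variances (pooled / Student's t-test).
Student's two-sample t-test (equal variances):
H₀: μ₁ = μ₂
H₁: μ₁ ≠ μ₂
df = n₁ + n₂ - 2 = 46
Pooled variance s_p² = [(n₁-1)s₁² + (n₂-1)s₂²] / (n₁ + n₂ - 2) = [(23)(13.61²) + (23)(11.98²)] / 46 = 164.3762
SE = √(s_p²(1/n₁ + 1/n₂)) = √(164.3762 × (1/24 + 1/24)) = 3.7011
t = (x̄₁ - x̄₂) / SE = (71.71 - 71.27) / 3.7011 = 0.44 / 3.7011 = 0.119
p-value = 0.9059

Since p-value > α = 0.05, we fail to reject H₀.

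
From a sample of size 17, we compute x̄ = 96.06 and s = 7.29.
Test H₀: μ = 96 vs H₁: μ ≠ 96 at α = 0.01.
One-sample t-test:
H₀: μ = 96
H₁: μ ≠ 96
df = n - 1 = 16
t = (x̄ - μ₀) / (s/√n) = (96.06 - 96) / (7.29/√17) = 0.034
p-value = 0.9733

Since p-value > α = 0.01, we fail to reject H₀.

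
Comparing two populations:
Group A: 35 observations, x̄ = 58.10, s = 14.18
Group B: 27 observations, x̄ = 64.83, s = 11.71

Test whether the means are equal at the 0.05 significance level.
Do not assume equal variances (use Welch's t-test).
Welch's two-sample t-test:
H₀: μ₁ = μ₂
H₁: μ₁ ≠ μ₂
s₁²/n₁ = 14.18²/35 = 5.7449,  s₂²/n₂ = 11.71²/27 = 5.0787
SE = √(s₁²/n₁ + s₂²/n₂) = √(5.7449 + 5.0787) = 3.2899
df (Welch-Satterthwaite) = (s₁²/n₁ + s₂²/n₂)² / [(s₁²/n₁)²/(n₁-1) + (s₂²/n₂)²/(n₂-1)] ≈ 59.69
t = (x̄₁ - x̄₂) / SE = (58.10 - 64.83) / 3.2899 = -6.73 / 3.2899 = -2.046
p-value = 0.0452

Since p-value < α = 0.05, we reject H₀.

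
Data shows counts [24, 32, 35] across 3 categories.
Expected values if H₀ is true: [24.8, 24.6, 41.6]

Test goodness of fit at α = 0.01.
Chi-square goodness of fit test:
H₀: observed counts match expected distribution
H₁: observed counts differ from expected distribution
df = k - 1 = 2
χ² = Σ(O - E)²/E
   = (24 - 24.8)²/24.8 + (32 - 24.6)²/24.6 + (35 - 41.6)²/41.6
   = 0.026 + 2.226 + 1.047
   = 3.30
p-value = 0.1922

Since p-value > α = 0.01, we fail to reject H₀.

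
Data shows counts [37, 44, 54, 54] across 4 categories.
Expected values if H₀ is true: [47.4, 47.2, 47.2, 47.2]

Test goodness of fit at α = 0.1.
Chi-square goodness of fit test:
H₀: observed counts match expected distribution
H₁: observed counts differ from expected distribution
df = k - 1 = 3
χ² = Σ(O - E)²/E
   = (37 - 47.4)²/47.4 + (44 - 47.2)²/47.2 + (54 - 47.2)²/47.2 + (54 - 47.2)²/47.2
   = 2.282 + 0.217 + 0.980 + 0.980
   = 4.46
p-value = 0.2161

Since p-value > α = 0.1, we fail to reject H₀.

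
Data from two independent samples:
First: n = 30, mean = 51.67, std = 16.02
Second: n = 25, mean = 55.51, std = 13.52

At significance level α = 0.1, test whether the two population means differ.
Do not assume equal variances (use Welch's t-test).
Welch's two-sample t-test:
H₀: μ₁ = μ₂
H₁: μ₁ ≠ μ₂
s₁²/n₁ = 16.02²/30 = 8.5547,  s₂²/n₂ = 13.52²/25 = 7.3116
SE = √(s₁²/n₁ + s₂²/n₂) = √(8.5547 + 7.3116) = 3.9833
df (Welch-Satterthwaite) = (s₁²/n₁ + s₂²/n₂)² / [(s₁²/n₁)²/(n₁-1) + (s₂²/n₂)²/(n₂-1)] ≈ 52.99
t = (x̄₁ - x̄₂) / SE = (51.67 - 55.51) / 3.9833 = -3.84 / 3.9833 = -0.964
p-value = 0.3394

Since p-value > α = 0.1, we fail to reject H₀.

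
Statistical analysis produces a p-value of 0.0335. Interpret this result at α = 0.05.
Since p = 0.0335 < α = 0.05, reject H₀.
There is sufficient evidence to reject the null hypothesis; the result is statistically significant at the 0.05 level.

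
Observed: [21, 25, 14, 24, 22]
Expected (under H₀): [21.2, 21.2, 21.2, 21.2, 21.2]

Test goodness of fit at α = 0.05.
Chi-square goodness of fit test:
H₀: observed counts match expected distribution
H₁: observed counts differ from expected distribution
df = k - 1 = 4
χ² = Σ(O - E)²/E
   = (21 - 21.2)²/21.2 + (25 - 21.2)²/21.2 + (14 - 21.2)²/21.2 + (24 - 21.2)²/21.2 + (22 - 21.2)²/21.2
   = 0.002 + 0.681 + 2.445 + 0.370 + 0.030
   = 3.53
p-value = 0.4736

Since p-value > α = 0.05, we fail to reject H₀.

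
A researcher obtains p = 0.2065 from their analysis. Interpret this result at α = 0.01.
Since p = 0.2065 > α = 0.01, fail to reject H₀.
There is insufficient evidence to reject the null hypothesis; the result is not statistically significant at the 0.01 level.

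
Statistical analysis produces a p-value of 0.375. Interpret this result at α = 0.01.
Since p = 0.375 > α = 0.01, fail to reject H₀.
There is insufficient evidence to reject the null hypothesis; the result is not statistically significant at the 0.01 level.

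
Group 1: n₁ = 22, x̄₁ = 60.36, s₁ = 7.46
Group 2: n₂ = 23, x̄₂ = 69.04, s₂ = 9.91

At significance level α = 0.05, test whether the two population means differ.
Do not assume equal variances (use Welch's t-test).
Welch's two-sample t-test:
H₀: μ₁ = μ₂
H₁: μ₁ ≠ μ₂
s₁²/n₁ = 7.46²/22 = 2.5296,  s₂²/n₂ = 9.91²/23 = 4.2699
SE = √(s₁²/n₁ + s₂²/n₂) = √(2.5296 + 4.2699) = 2.6076
df (Welch-Satterthwaite) = (s₁²/n₁ + s₂²/n₂)² / [(s₁²/n₁)²/(n₁-1) + (s₂²/n₂)²/(n₂-1)] ≈ 40.79
t = (x̄₁ - x̄₂) / SE = (60.36 - 69.04) / 2.6076 = -8.68 / 2.6076 = -3.329
p-value = 0.0019

Since p-value < α = 0.05, we reject H₀.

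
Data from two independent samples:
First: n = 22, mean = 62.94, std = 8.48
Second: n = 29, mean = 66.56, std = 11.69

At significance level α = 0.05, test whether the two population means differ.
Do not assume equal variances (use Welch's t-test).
Welch's two-sample t-test:
H₀: μ₁ = μ₂
H₁: μ₁ ≠ μ₂
s₁²/n₁ = 8.48²/22 = 3.2687,  s₂²/n₂ = 11.69²/29 = 4.7123
SE = √(s₁²/n₁ + s₂²/n₂) = √(3.2687 + 4.7123) = 2.8251
df (Welch-Satterthwaite) = (s₁²/n₁ + s₂²/n₂)² / [(s₁²/n₁)²/(n₁-1) + (s₂²/n₂)²/(n₂-1)] ≈ 48.93
t = (x̄₁ - x̄₂) / SE = (62.94 - 66.56) / 2.8251 = -3.62 / 2.8251 = -1.281
p-value = 0.2061

Since p-value > α = 0.05, we fail to reject H₀.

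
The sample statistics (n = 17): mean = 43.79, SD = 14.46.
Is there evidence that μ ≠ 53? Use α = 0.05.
One-sample t-test:
H₀: μ = 53
H₁: μ ≠ 53
df = n - 1 = 16
t = (x̄ - μ₀) / (s/√n) = (43.79 - 53) / (14.46/√17) = -2.626
p-value = 0.0183

Since p-value < α = 0.05, we reject H₀.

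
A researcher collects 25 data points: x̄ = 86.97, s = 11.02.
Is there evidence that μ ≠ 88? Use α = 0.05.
One-sample t-test:
H₀: μ = 88
H₁: μ ≠ 88
df = n - 1 = 24
t = (x̄ - μ₀) / (s/√n) = (86.97 - 88) / (11.02/√25) = -0.467
p-value = 0.6445

Since p-value > α = 0.05, we fail to reject H₀.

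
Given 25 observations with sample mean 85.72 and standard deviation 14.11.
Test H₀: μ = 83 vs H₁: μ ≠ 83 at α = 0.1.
One-sample t-test:
H₀: μ = 83
H₁: μ ≠ 83
df = n - 1 = 24
t = (x̄ - μ₀) / (s/√n) = (85.72 - 83) / (14.11/√25) = 0.964
p-value = 0.3447

Since p-value > α = 0.1, we fail to reject H₀.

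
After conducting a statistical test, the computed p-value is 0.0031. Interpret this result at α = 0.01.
Since p = 0.0031 < α = 0.01, reject H₀.
There is sufficient evidence to reject the null hypothesis; the result is statistically significant at the 0.01 level.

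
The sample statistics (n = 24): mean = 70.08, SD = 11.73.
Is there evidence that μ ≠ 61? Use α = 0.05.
One-sample t-test:
H₀: μ = 61
H₁: μ ≠ 61
df = n - 1 = 23
t = (x̄ - μ₀) / (s/√n) = (70.08 - 61) / (11.73/√24) = 3.792
p-value = 0.0009

Since p-value < α = 0.05, we reject H₀.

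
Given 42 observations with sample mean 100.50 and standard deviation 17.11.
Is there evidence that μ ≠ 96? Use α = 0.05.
One-sample t-test:
H₀: μ = 96
H₁: μ ≠ 96
df = n - 1 = 41
t = (x̄ - μ₀) / (s/√n) = (100.50 - 96) / (17.11/√42) = 1.704
p-value = 0.0959

Since p-value > α = 0.05, we fail to reject H₀.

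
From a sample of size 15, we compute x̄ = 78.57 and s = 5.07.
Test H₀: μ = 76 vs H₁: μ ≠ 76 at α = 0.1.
One-sample t-test:
H₀: μ = 76
H₁: μ ≠ 76
df = n - 1 = 14
t = (x̄ - μ₀) / (s/√n) = (78.57 - 76) / (5.07/√15) = 1.963
p-value = 0.0698

Since p-value < α = 0.1, we reject H₀.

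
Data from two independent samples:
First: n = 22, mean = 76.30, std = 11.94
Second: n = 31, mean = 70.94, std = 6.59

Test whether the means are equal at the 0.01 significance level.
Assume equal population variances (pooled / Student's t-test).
Student's two-sample t-test (equal variances):
H₀: μ₁ = μ₂
H₁: μ₁ ≠ μ₂
df = n₁ + n₂ - 2 = 51
Pooled variance s_p² = [(n₁-1)s₁² + (n₂-1)s₂²] / (n₁ + n₂ - 2) = [(21)(11.94²) + (30)(6.59²)] / 51 = 84.2486
SE = √(s_p²(1/n₁ + 1/n₂)) = √(84.2486 × (1/22 + 1/31)) = 2.5587
t = (x̄₁ - x̄₂) / SE = (76.30 - 70.94) / 2.5587 = 5.36 / 2.5587 = 2.095
p-value = 0.0412

Since p-value > α = 0.01, we fail to reject H₀.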